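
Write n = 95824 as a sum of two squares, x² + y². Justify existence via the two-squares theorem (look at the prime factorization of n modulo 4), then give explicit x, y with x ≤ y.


Step 1: Factor n = 95824 = 2^4 · 53 · 113.
Step 2: Check the mod-4 condition on each prime factor: 2 = 2 (special); 53 ≡ 1 (mod 4), exponent 1; 113 ≡ 1 (mod 4), exponent 1.
All primes ≡ 3 (mod 4) appear to even exponent (or don't appear), so by the two-squares theorem n IS expressible as a sum of two squares.
Step 3: Build a representation. Group n = k² · m with k = 4 and m = 53 · 113 = 5989 (a product of primes ≡ 1 (mod 4)); a representation of m scales to one of n via (k·x)² + (k·y)² = k²(x² + y²). Each prime p ≡ 1 (mod 4) is itself a sum of two squares; find a² by testing p − a² for a perfect square:
  53: 53 − 1² = 52, 53 − 2² = 49 = 7² ⇒ 53 = 2² + 7².
  113: 113 − 1² = 112, 113 − 2² = 109, 113 − 3² = 104, 113 − 4² = 97, 113 − 5² = 88, 113 − 6² = 77, 113 − 7² = 64 = 8² ⇒ 113 = 7² + 8².
  Combine using the Brahmagupta–Fibonacci identity (a² + b²)(c² + d²) = (ac − bd)² + (ad + bc)² = (ac + bd)² + (ad − bc)²:
  53 · 113 = 5989: from (2² + 7²)(7² + 8²), take (2·7 − 7·8, 2·8 + 7·7) = (14 − 56, 16 + 49) = (-42, 65); dropping signs (only squares matter) gives (42, 65); check 42² + 65² = 1764 + 4225 = 5989 ✓.
  Scale by k = 4: (4·42, 4·65) = (168, 260).
Step 4: Order so x ≤ y and verify: 168² + 260² = 28224 + 67600 = 95824 = n. ✓

n = 95824 = 168² + 260² (one valid representation with x ≤ y).


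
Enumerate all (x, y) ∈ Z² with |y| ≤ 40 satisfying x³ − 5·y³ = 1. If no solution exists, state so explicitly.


The equation is x³ - 5y³ = 1. For fixed y, x³ = 5·y³ + 1, so a solution requires the RHS to be a perfect cube.
Strategy: iterate y from -40 to 40, compute RHS = 5·y³ + 1, and check whether it is a (positive or negative) perfect cube.
Check small values of y:
  y = 0: RHS = 1 = (1)³ ⇒ x = 1 works.
  y = 1: RHS = 6 is not a perfect cube.
  y = -1: RHS = -4 is not a perfect cube.
  y = 2: RHS = 41 is not a perfect cube.
  y = -2: RHS = -39 is not a perfect cube.
  y = 3: RHS = 136 is not a perfect cube.
  y = -3: RHS = -134 is not a perfect cube.
Continuing the search up to |y| = 40 finds no further solutions beyond those listed.
Collected solutions: (1, 0).

Solutions (with |y| ≤ 40): (1, 0).


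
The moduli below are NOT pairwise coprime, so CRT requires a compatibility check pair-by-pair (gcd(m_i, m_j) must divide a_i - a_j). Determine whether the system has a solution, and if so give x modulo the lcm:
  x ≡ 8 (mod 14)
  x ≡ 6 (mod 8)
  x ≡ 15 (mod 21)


Moduli 14, 8, 21 are not pairwise coprime, so CRT works modulo lcm(m_i) when all pairwise compatibility conditions hold.
Pairwise compatibility: gcd(m_i, m_j) must divide a_i - a_j for every pair.
Merge one congruence at a time:
  Start: x ≡ 8 (mod 14).
  Combine with x ≡ 6 (mod 8): gcd(14, 8) = 2; 6 - 8 = -2, which IS divisible by 2, so compatible.
    Write x = 8 + 14·t and substitute into x ≡ 6 (mod 8): 14·t ≡ 6 − 8 = -2 (mod 8).
    Divide the congruence (and modulus) by g = 2: 7·t ≡ -1 (mod 4).
    Reduce coefficients mod 4: 3·t ≡ 3 (mod 4).
    The inverse of 3 mod 4 is 3 (since 3·3 = 9 = 2·4 + 1), so t ≡ 3·3 = 9 ≡ 1 (mod 4).
    Then x = 8 + 14·1 = 22, valid modulo lcm(14, 8) = 56: x ≡ 22 (mod 56).
  Combine with x ≡ 15 (mod 21): gcd(56, 21) = 7; 15 - 22 = -7, which IS divisible by 7, so compatible.
    Write x = 22 + 56·t and substitute into x ≡ 15 (mod 21): 56·t ≡ 15 − 22 = -7 (mod 21).
    Divide the congruence (and modulus) by g = 7: 8·t ≡ -1 (mod 3).
    Reduce coefficients mod 3: 2·t ≡ 2 (mod 3).
    The inverse of 2 mod 3 is 2 (since 2·2 = 4 = 1·3 + 1), so t ≡ 2·2 = 4 ≡ 1 (mod 3).
    Then x = 22 + 56·1 = 78, valid modulo lcm(56, 21) = 168: x ≡ 78 (mod 168).
Verify: 78 mod 14 = 8, 78 mod 8 = 6, 78 mod 21 = 15.

x ≡ 78 (mod 168).


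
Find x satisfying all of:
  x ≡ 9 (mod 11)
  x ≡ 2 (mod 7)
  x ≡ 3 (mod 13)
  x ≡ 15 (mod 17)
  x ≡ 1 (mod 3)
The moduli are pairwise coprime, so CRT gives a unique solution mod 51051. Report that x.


Product of moduli M = 11 · 7 · 13 · 17 · 3 = 51051.
Merge one congruence at a time:
  Start: x ≡ 9 (mod 11).
  Combine with x ≡ 2 (mod 7); new modulus lcm = 77.
    Write x = 9 + 11·t and substitute into x ≡ 2 (mod 7): 11·t ≡ 2 − 9 = -7 (mod 7).
    Reduce coefficients mod 7: 4·t ≡ 0 (mod 7).
    The inverse of 4 mod 7 is 2 (since 4·2 = 8 = 1·7 + 1), so t ≡ 2·0 = 0 ≡ 0 (mod 7).
    Then x = 9 + 11·0 = 9, valid modulo lcm(11, 7) = 77: x ≡ 9 (mod 77).
  Combine with x ≡ 3 (mod 13); new modulus lcm = 1001.
    Write x = 9 + 77·t and substitute into x ≡ 3 (mod 13): 77·t ≡ 3 − 9 = -6 (mod 13).
    Reduce coefficients mod 13: 12·t ≡ 7 (mod 13).
    The inverse of 12 mod 13 is 12 (since 12·12 = 144 = 11·13 + 1), so t ≡ 12·7 = 84 ≡ 6 (mod 13).
    Then x = 9 + 77·6 = 471, valid modulo lcm(77, 13) = 1001: x ≡ 471 (mod 1001).
  Combine with x ≡ 15 (mod 17); new modulus lcm = 17017.
    Write x = 471 + 1001·t and substitute into x ≡ 15 (mod 17): 1001·t ≡ 15 − 471 = -456 (mod 17).
    Reduce coefficients mod 17: 15·t ≡ 3 (mod 17).
    The inverse of 15 mod 17 is 8 (since 15·8 = 120 = 7·17 + 1), so t ≡ 8·3 = 24 ≡ 7 (mod 17).
    Then x = 471 + 1001·7 = 7478, valid modulo lcm(1001, 17) = 17017: x ≡ 7478 (mod 17017).
  Combine with x ≡ 1 (mod 3); new modulus lcm = 51051.
    Write x = 7478 + 17017·t and substitute into x ≡ 1 (mod 3): 17017·t ≡ 1 − 7478 = -7477 (mod 3).
    Reduce coefficients mod 3: 1·t ≡ 2 (mod 3).
    So t ≡ 2 (mod 3).
    Then x = 7478 + 17017·2 = 41512, valid modulo lcm(17017, 3) = 51051: x ≡ 41512 (mod 51051).
Verify against each original: 41512 mod 11 = 9, 41512 mod 7 = 2, 41512 mod 13 = 3, 41512 mod 17 = 15, 41512 mod 3 = 1.

x ≡ 41512 (mod 51051).


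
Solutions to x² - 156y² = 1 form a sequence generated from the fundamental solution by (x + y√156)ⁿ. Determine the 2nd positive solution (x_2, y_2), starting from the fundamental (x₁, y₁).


Step 1: Find the fundamental solution (x₁, y₁) of x² - 156y² = 1.
  Expand √156 as a continued fraction. a₀ = ⌊√156⌋ = 12; iterate m_{k+1} = d_k·a_k − m_k, d_{k+1} = (156 − m_{k+1}²)/d_k, a_{k+1} = ⌊(a₀ + m_{k+1})/d_{k+1}⌋ (starting m₀ = 0, d₀ = 1), with convergents p_k = a_k·p_{k-1} + p_{k-2}, q_k = a_k·q_{k-1} + q_{k-2} (p₋₁ = 1, q₋₁ = 0):
  k = 0: a₀ = 12; p₀/q₀ = 12/1; p₀² − 156·q₀² = 144 − 156 = -12.
  k = 1: m = 12, d = 12, a = ⌊(12 + 12)/12⌋ = 2; p/q = (2·12 + 1)/(2·1 + 0) = 25/2; p² − 156·q² = 625 − 624 = 1.
  The first convergent with p² − 156·q² = 1 gives the fundamental solution (x₁, y₁) = (25, 2).
Step 2: Apply the recurrence (x_{n+1}, y_{n+1}) = (x₁x_n + 156y₁y_n, x₁y_n + y₁x_n) repeatedly.
  From (x_1, y_1) = (25, 2): x_2 = 25·25 + 156·2·2 = 1249; y_2 = 25·2 + 2·25 = 100.
Step 3: Verify x_2² - 156·y_2² = 1560001 - 1560000 = 1 (should be 1). ✓

(x_1, y_1) = (25, 2); (x_2, y_2) = (1249, 100).


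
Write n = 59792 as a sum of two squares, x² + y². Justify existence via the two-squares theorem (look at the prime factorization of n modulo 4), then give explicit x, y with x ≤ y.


Step 1: Factor n = 59792 = 2^4 · 37 · 101.
Step 2: Check the mod-4 condition on each prime factor: 2 = 2 (special); 37 ≡ 1 (mod 4), exponent 1; 101 ≡ 1 (mod 4), exponent 1.
All primes ≡ 3 (mod 4) appear to even exponent (or don't appear), so by the two-squares theorem n IS expressible as a sum of two squares.
Step 3: Build a representation. Group n = k² · m with k = 4 and m = 37 · 101 = 3737 (a product of primes ≡ 1 (mod 4)); a representation of m scales to one of n via (k·x)² + (k·y)² = k²(x² + y²). Each prime p ≡ 1 (mod 4) is itself a sum of two squares; find a² by testing p − a² for a perfect square:
  37: 37 − 1² = 36 = 6² ⇒ 37 = 1² + 6².
  101: 101 − 1² = 100 = 10² ⇒ 101 = 1² + 10².
  Combine using the Brahmagupta–Fibonacci identity (a² + b²)(c² + d²) = (ac − bd)² + (ad + bc)² = (ac + bd)² + (ad − bc)²:
  37 · 101 = 3737: from (1² + 6²)(1² + 10²), take (1·1 − 6·10, 1·10 + 6·1) = (1 − 60, 10 + 6) = (-59, 16); dropping signs (only squares matter) gives (59, 16); check 59² + 16² = 3481 + 256 = 3737 ✓.
  Scale by k = 4: (4·59, 4·16) = (236, 64).
Step 4: Order so x ≤ y and verify: 64² + 236² = 4096 + 55696 = 59792 = n. ✓

n = 59792 = 64² + 236² (one valid representation with x ≤ y).


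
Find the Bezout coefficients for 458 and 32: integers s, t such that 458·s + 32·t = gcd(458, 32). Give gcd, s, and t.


Euclidean algorithm on (458, 32) — divide until remainder is 0:
  458 = 14 · 32 + 10
  32 = 3 · 10 + 2
  10 = 5 · 2 + 0
gcd(458, 32) = 2.
Track Bezout coefficients alongside the remainders: start with r₀ = 458 = a·1 + b·0 (s = 1, t = 0) and r₁ = 32 = a·0 + b·1 (s = 0, t = 1); each new remainder r_{k+1} = r_{k-1} − q_k·r_k inherits s_{k+1} = s_{k-1} − q_k·s_k, t_{k+1} = t_{k-1} − q_k·t_k, so r_k = a·s_k + b·t_k at every step:
  q = 14: r = 10, s = 1 − 14·0 = 1, t = 0 − 14·1 = -14  (check: 458·1 + 32·(-14) = 10)
  q = 3: r = 2, s = 0 − 3·1 = -3, t = 1 − 3·(-14) = 43  (check: 458·(-3) + 32·43 = 2)
The row with r = 2 (the gcd) gives the Bezout coefficients s = -3, t = 43.
Result: 458 · (-3) + 32 · (43) = 2.

gcd(458, 32) = 2; s = -3, t = 43 (check: 458·(-3) + 32·43 = 2).


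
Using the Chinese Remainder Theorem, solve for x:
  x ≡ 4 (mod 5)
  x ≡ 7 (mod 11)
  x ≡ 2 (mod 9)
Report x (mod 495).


Moduli 5, 11, 9 are pairwise coprime; by CRT there is a unique solution modulo M = 5 · 11 · 9 = 495.
Solve pairwise, accumulating the modulus:
  Start with x ≡ 4 (mod 5).
  Combine with x ≡ 7 (mod 11): since gcd(5, 11) = 1, we get a unique residue mod 55.
    Write x = 4 + 5·t and substitute into x ≡ 7 (mod 11): 5·t ≡ 7 − 4 = 3 (mod 11).
    The inverse of 5 mod 11 is 9 (since 5·9 = 45 = 4·11 + 1), so t ≡ 9·3 = 27 ≡ 5 (mod 11).
    Then x = 4 + 5·5 = 29, valid modulo lcm(5, 11) = 55: x ≡ 29 (mod 55).
  Combine with x ≡ 2 (mod 9): since gcd(55, 9) = 1, we get a unique residue mod 495.
    Write x = 29 + 55·t and substitute into x ≡ 2 (mod 9): 55·t ≡ 2 − 29 = -27 (mod 9).
    Reduce coefficients mod 9: 1·t ≡ 0 (mod 9).
    So t ≡ 0 (mod 9).
    Then x = 29 + 55·0 = 29, valid modulo lcm(55, 9) = 495: x ≡ 29 (mod 495).
Verify: 29 mod 5 = 4 ✓, 29 mod 11 = 7 ✓, 29 mod 9 = 2 ✓.

x ≡ 29 (mod 495).


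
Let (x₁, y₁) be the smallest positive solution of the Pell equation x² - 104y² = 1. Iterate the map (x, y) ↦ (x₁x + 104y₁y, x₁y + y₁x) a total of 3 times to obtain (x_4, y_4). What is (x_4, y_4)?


Step 1: Find the fundamental solution (x₁, y₁) of x² - 104y² = 1.
  Expand √104 as a continued fraction. a₀ = ⌊√104⌋ = 10; iterate m_{k+1} = d_k·a_k − m_k, d_{k+1} = (104 − m_{k+1}²)/d_k, a_{k+1} = ⌊(a₀ + m_{k+1})/d_{k+1}⌋ (starting m₀ = 0, d₀ = 1), with convergents p_k = a_k·p_{k-1} + p_{k-2}, q_k = a_k·q_{k-1} + q_{k-2} (p₋₁ = 1, q₋₁ = 0):
  k = 0: a₀ = 10; p₀/q₀ = 10/1; p₀² − 104·q₀² = 100 − 104 = -4.
  k = 1: m = 10, d = 4, a = ⌊(10 + 10)/4⌋ = 5; p/q = (5·10 + 1)/(5·1 + 0) = 51/5; p² − 104·q² = 2601 − 2600 = 1.
  The first convergent with p² − 104·q² = 1 gives the fundamental solution (x₁, y₁) = (51, 5).
Step 2: Apply the recurrence (x_{n+1}, y_{n+1}) = (x₁x_n + 104y₁y_n, x₁y_n + y₁x_n) repeatedly.
  From (x_1, y_1) = (51, 5): x_2 = 51·51 + 104·5·5 = 5201; y_2 = 51·5 + 5·51 = 510.
  From (x_2, y_2) = (5201, 510): x_3 = 51·5201 + 104·5·510 = 530451; y_3 = 51·510 + 5·5201 = 52015.
  From (x_3, y_3) = (530451, 52015): x_4 = 51·530451 + 104·5·52015 = 54100801; y_4 = 51·52015 + 5·530451 = 5305020.
Step 3: Verify x_4² - 104·y_4² = 2926896668841601 - 2926896668841600 = 1 (should be 1). ✓

(x_1, y_1) = (51, 5); (x_4, y_4) = (54100801, 5305020).


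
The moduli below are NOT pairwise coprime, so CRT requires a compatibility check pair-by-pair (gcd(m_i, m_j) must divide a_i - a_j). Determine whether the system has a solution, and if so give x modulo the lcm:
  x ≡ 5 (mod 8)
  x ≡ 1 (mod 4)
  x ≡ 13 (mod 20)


Moduli 8, 4, 20 are not pairwise coprime, so CRT works modulo lcm(m_i) when all pairwise compatibility conditions hold.
Pairwise compatibility: gcd(m_i, m_j) must divide a_i - a_j for every pair.
Merge one congruence at a time:
  Start: x ≡ 5 (mod 8).
  Combine with x ≡ 1 (mod 4): gcd(8, 4) = 4; 1 - 5 = -4, which IS divisible by 4, so compatible.
    Write x = 5 + 8·t and substitute into x ≡ 1 (mod 4): 8·t ≡ 1 − 5 = -4 (mod 4).
    Divide the congruence (and modulus) by g = 4: 2·t ≡ -1 (mod 1).
    Modulo 1 every t works; take t = 0.
    Then x = 5 + 8·0 = 5, valid modulo lcm(8, 4) = 8: x ≡ 5 (mod 8).
  Combine with x ≡ 13 (mod 20): gcd(8, 20) = 4; 13 - 5 = 8, which IS divisible by 4, so compatible.
    Write x = 5 + 8·t and substitute into x ≡ 13 (mod 20): 8·t ≡ 13 − 5 = 8 (mod 20).
    Divide the congruence (and modulus) by g = 4: 2·t ≡ 2 (mod 5).
    The inverse of 2 mod 5 is 3 (since 2·3 = 6 = 1·5 + 1), so t ≡ 3·2 = 6 ≡ 1 (mod 5).
    Then x = 5 + 8·1 = 13, valid modulo lcm(8, 20) = 40: x ≡ 13 (mod 40).
Verify: 13 mod 8 = 5, 13 mod 4 = 1, 13 mod 20 = 13.

x ≡ 13 (mod 40).


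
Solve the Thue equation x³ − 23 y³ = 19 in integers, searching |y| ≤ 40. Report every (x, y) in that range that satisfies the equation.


The equation is x³ - 23y³ = 19. For fixed y, x³ = 23·y³ + 19, so a solution requires the RHS to be a perfect cube.
Strategy: iterate y from -40 to 40, compute RHS = 23·y³ + 19, and check whether it is a (positive or negative) perfect cube.
Check small values of y:
  y = 0: RHS = 19 is not a perfect cube.
  y = 1: RHS = 42 is not a perfect cube.
  y = -1: RHS = -4 is not a perfect cube.
  y = 2: RHS = 203 is not a perfect cube.
  y = -2: RHS = -165 is not a perfect cube.
  y = 3: RHS = 640 is not a perfect cube.
  y = -3: RHS = -602 is not a perfect cube.
Continuing the search up to |y| = 40 finds no solutions either.
No (x, y) in the scanned range satisfies the equation.

No integer solutions with |y| ≤ 40.


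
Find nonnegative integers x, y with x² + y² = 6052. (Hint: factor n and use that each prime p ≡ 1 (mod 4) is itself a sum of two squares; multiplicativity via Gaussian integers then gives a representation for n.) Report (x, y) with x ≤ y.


Step 1: Factor n = 6052 = 2^2 · 17 · 89.
Step 2: Check the mod-4 condition on each prime factor: 2 = 2 (special); 17 ≡ 1 (mod 4), exponent 1; 89 ≡ 1 (mod 4), exponent 1.
All primes ≡ 3 (mod 4) appear to even exponent (or don't appear), so by the two-squares theorem n IS expressible as a sum of two squares.
Step 3: Build a representation. Group n = k² · m with k = 2 and m = 17 · 89 = 1513 (a product of primes ≡ 1 (mod 4)); a representation of m scales to one of n via (k·x)² + (k·y)² = k²(x² + y²). Each prime p ≡ 1 (mod 4) is itself a sum of two squares; find a² by testing p − a² for a perfect square:
  17: 17 − 1² = 16 = 4² ⇒ 17 = 1² + 4².
  89: 89 − 1² = 88, 89 − 2² = 85, 89 − 3² = 80, 89 − 4² = 73, 89 − 5² = 64 = 8² ⇒ 89 = 5² + 8².
  Combine using the Brahmagupta–Fibonacci identity (a² + b²)(c² + d²) = (ac − bd)² + (ad + bc)² = (ac + bd)² + (ad − bc)²:
  17 · 89 = 1513: from (1² + 4²)(5² + 8²), take (1·5 − 4·8, 1·8 + 4·5) = (5 − 32, 8 + 20) = (-27, 28); dropping signs (only squares matter) gives (27, 28); check 27² + 28² = 729 + 784 = 1513 ✓.
  Scale by k = 2: (2·27, 2·28) = (54, 56).
Step 4: Order so x ≤ y and verify: 54² + 56² = 2916 + 3136 = 6052 = n. ✓

n = 6052 = 54² + 56² (one valid representation with x ≤ y).


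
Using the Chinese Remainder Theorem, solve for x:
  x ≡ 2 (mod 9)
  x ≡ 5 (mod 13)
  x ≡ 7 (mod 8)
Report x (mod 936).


Moduli 9, 13, 8 are pairwise coprime; by CRT there is a unique solution modulo M = 9 · 13 · 8 = 936.
Solve pairwise, accumulating the modulus:
  Start with x ≡ 2 (mod 9).
  Combine with x ≡ 5 (mod 13): since gcd(9, 13) = 1, we get a unique residue mod 117.
    Write x = 2 + 9·t and substitute into x ≡ 5 (mod 13): 9·t ≡ 5 − 2 = 3 (mod 13).
    The inverse of 9 mod 13 is 3 (since 9·3 = 27 = 2·13 + 1), so t ≡ 3·3 = 9 ≡ 9 (mod 13).
    Then x = 2 + 9·9 = 83, valid modulo lcm(9, 13) = 117: x ≡ 83 (mod 117).
  Combine with x ≡ 7 (mod 8): since gcd(117, 8) = 1, we get a unique residue mod 936.
    Write x = 83 + 117·t and substitute into x ≡ 7 (mod 8): 117·t ≡ 7 − 83 = -76 (mod 8).
    Reduce coefficients mod 8: 5·t ≡ 4 (mod 8).
    The inverse of 5 mod 8 is 5 (since 5·5 = 25 = 3·8 + 1), so t ≡ 5·4 = 20 ≡ 4 (mod 8).
    Then x = 83 + 117·4 = 551, valid modulo lcm(117, 8) = 936: x ≡ 551 (mod 936).
Verify: 551 mod 9 = 2 ✓, 551 mod 13 = 5 ✓, 551 mod 8 = 7 ✓.

x ≡ 551 (mod 936).


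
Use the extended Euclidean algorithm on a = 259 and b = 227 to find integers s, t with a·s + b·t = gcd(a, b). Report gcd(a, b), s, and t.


Euclidean algorithm on (259, 227) — divide until remainder is 0:
  259 = 1 · 227 + 32
  227 = 7 · 32 + 3
  32 = 10 · 3 + 2
  3 = 1 · 2 + 1
  2 = 2 · 1 + 0
gcd(259, 227) = 1.
Track Bezout coefficients alongside the remainders: start with r₀ = 259 = a·1 + b·0 (s = 1, t = 0) and r₁ = 227 = a·0 + b·1 (s = 0, t = 1); each new remainder r_{k+1} = r_{k-1} − q_k·r_k inherits s_{k+1} = s_{k-1} − q_k·s_k, t_{k+1} = t_{k-1} − q_k·t_k, so r_k = a·s_k + b·t_k at every step:
  q = 1: r = 32, s = 1 − 1·0 = 1, t = 0 − 1·1 = -1  (check: 259·1 + 227·(-1) = 32)
  q = 7: r = 3, s = 0 − 7·1 = -7, t = 1 − 7·(-1) = 8  (check: 259·(-7) + 227·8 = 3)
  q = 10: r = 2, s = 1 − 10·(-7) = 71, t = -1 − 10·8 = -81  (check: 259·71 + 227·(-81) = 2)
  q = 1: r = 1, s = -7 − 1·71 = -78, t = 8 − 1·(-81) = 89  (check: 259·(-78) + 227·89 = 1)
The row with r = 1 (the gcd) gives the Bezout coefficients s = -78, t = 89.
Result: 259 · (-78) + 227 · (89) = 1.

gcd(259, 227) = 1; s = -78, t = 89 (check: 259·(-78) + 227·89 = 1).


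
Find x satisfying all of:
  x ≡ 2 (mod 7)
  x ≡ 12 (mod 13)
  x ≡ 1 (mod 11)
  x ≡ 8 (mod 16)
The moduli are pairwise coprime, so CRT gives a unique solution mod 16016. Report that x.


Product of moduli M = 7 · 13 · 11 · 16 = 16016.
Merge one congruence at a time:
  Start: x ≡ 2 (mod 7).
  Combine with x ≡ 12 (mod 13); new modulus lcm = 91.
    Write x = 2 + 7·t and substitute into x ≡ 12 (mod 13): 7·t ≡ 12 − 2 = 10 (mod 13).
    The inverse of 7 mod 13 is 2 (since 7·2 = 14 = 1·13 + 1), so t ≡ 2·10 = 20 ≡ 7 (mod 13).
    Then x = 2 + 7·7 = 51, valid modulo lcm(7, 13) = 91: x ≡ 51 (mod 91).
  Combine with x ≡ 1 (mod 11); new modulus lcm = 1001.
    Write x = 51 + 91·t and substitute into x ≡ 1 (mod 11): 91·t ≡ 1 − 51 = -50 (mod 11).
    Reduce coefficients mod 11: 3·t ≡ 5 (mod 11).
    The inverse of 3 mod 11 is 4 (since 3·4 = 12 = 1·11 + 1), so t ≡ 4·5 = 20 ≡ 9 (mod 11).
    Then x = 51 + 91·9 = 870, valid modulo lcm(91, 11) = 1001: x ≡ 870 (mod 1001).
  Combine with x ≡ 8 (mod 16); new modulus lcm = 16016.
    Write x = 870 + 1001·t and substitute into x ≡ 8 (mod 16): 1001·t ≡ 8 − 870 = -862 (mod 16).
    Reduce coefficients mod 16: 9·t ≡ 2 (mod 16).
    The inverse of 9 mod 16 is 9 (since 9·9 = 81 = 5·16 + 1), so t ≡ 9·2 = 18 ≡ 2 (mod 16).
    Then x = 870 + 1001·2 = 2872, valid modulo lcm(1001, 16) = 16016: x ≡ 2872 (mod 16016).
Verify against each original: 2872 mod 7 = 2, 2872 mod 13 = 12, 2872 mod 11 = 1, 2872 mod 16 = 8.

x ≡ 2872 (mod 16016).


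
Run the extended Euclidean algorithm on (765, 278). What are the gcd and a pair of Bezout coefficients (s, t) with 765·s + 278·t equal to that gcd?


Euclidean algorithm on (765, 278) — divide until remainder is 0:
  765 = 2 · 278 + 209
  278 = 1 · 209 + 69
  209 = 3 · 69 + 2
  69 = 34 · 2 + 1
  2 = 2 · 1 + 0
gcd(765, 278) = 1.
Track Bezout coefficients alongside the remainders: start with r₀ = 765 = a·1 + b·0 (s = 1, t = 0) and r₁ = 278 = a·0 + b·1 (s = 0, t = 1); each new remainder r_{k+1} = r_{k-1} − q_k·r_k inherits s_{k+1} = s_{k-1} − q_k·s_k, t_{k+1} = t_{k-1} − q_k·t_k, so r_k = a·s_k + b·t_k at every step:
  q = 2: r = 209, s = 1 − 2·0 = 1, t = 0 − 2·1 = -2  (check: 765·1 + 278·(-2) = 209)
  q = 1: r = 69, s = 0 − 1·1 = -1, t = 1 − 1·(-2) = 3  (check: 765·(-1) + 278·3 = 69)
  q = 3: r = 2, s = 1 − 3·(-1) = 4, t = -2 − 3·3 = -11  (check: 765·4 + 278·(-11) = 2)
  q = 34: r = 1, s = -1 − 34·4 = -137, t = 3 − 34·(-11) = 377  (check: 765·(-137) + 278·377 = 1)
The row with r = 1 (the gcd) gives the Bezout coefficients s = -137, t = 377.
Result: 765 · (-137) + 278 · (377) = 1.

gcd(765, 278) = 1; s = -137, t = 377 (check: 765·(-137) + 278·377 = 1).


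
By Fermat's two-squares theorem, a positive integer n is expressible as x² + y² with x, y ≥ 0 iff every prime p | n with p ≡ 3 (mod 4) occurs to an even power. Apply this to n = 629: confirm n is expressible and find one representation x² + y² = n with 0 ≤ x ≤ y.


Step 1: Factor n = 629 = 17 · 37.
Step 2: Check the mod-4 condition on each prime factor: 17 ≡ 1 (mod 4), exponent 1; 37 ≡ 1 (mod 4), exponent 1.
All primes ≡ 3 (mod 4) appear to even exponent (or don't appear), so by the two-squares theorem n IS expressible as a sum of two squares.
Step 3: Build a representation. Here n = 17 · 37 is a product of primes ≡ 1 (mod 4). Each prime p ≡ 1 (mod 4) is itself a sum of two squares; find a² by testing p − a² for a perfect square:
  17: 17 − 1² = 16 = 4² ⇒ 17 = 1² + 4².
  37: 37 − 1² = 36 = 6² ⇒ 37 = 1² + 6².
  Combine using the Brahmagupta–Fibonacci identity (a² + b²)(c² + d²) = (ac − bd)² + (ad + bc)² = (ac + bd)² + (ad − bc)²:
  17 · 37 = 629: from (1² + 4²)(1² + 6²), take (1·1 − 4·6, 1·6 + 4·1) = (1 − 24, 6 + 4) = (-23, 10); dropping signs (only squares matter) gives (23, 10); check 23² + 10² = 529 + 100 = 629 ✓.
Step 4: Order so x ≤ y and verify: 10² + 23² = 100 + 529 = 629 = n. ✓

n = 629 = 10² + 23² (one valid representation with x ≤ y).


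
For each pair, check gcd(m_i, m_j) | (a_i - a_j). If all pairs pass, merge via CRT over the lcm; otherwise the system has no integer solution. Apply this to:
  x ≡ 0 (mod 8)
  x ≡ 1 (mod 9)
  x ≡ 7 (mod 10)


Moduli 8, 9, 10 are not pairwise coprime, so CRT works modulo lcm(m_i) when all pairwise compatibility conditions hold.
Pairwise compatibility: gcd(m_i, m_j) must divide a_i - a_j for every pair.
Merge one congruence at a time:
  Start: x ≡ 0 (mod 8).
  Combine with x ≡ 1 (mod 9): gcd(8, 9) = 1; 1 - 0 = 1, which IS divisible by 1, so compatible.
    Write x = 0 + 8·t and substitute into x ≡ 1 (mod 9): 8·t ≡ 1 − 0 = 1 (mod 9).
    The inverse of 8 mod 9 is 8 (since 8·8 = 64 = 7·9 + 1), so t ≡ 8·1 = 8 ≡ 8 (mod 9).
    Then x = 0 + 8·8 = 64, valid modulo lcm(8, 9) = 72: x ≡ 64 (mod 72).
  Combine with x ≡ 7 (mod 10): gcd(72, 10) = 2, and 7 - 64 = -57 is NOT divisible by 2.
    ⇒ system is inconsistent (no integer solution).

No solution (the system is inconsistent).


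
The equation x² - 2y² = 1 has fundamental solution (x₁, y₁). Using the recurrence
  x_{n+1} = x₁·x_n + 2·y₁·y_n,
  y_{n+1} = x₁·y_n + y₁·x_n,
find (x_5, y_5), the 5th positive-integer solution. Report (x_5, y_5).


Step 1: Find the fundamental solution (x₁, y₁) of x² - 2y² = 1.
  Expand √2 as a continued fraction. a₀ = ⌊√2⌋ = 1; iterate m_{k+1} = d_k·a_k − m_k, d_{k+1} = (2 − m_{k+1}²)/d_k, a_{k+1} = ⌊(a₀ + m_{k+1})/d_{k+1}⌋ (starting m₀ = 0, d₀ = 1), with convergents p_k = a_k·p_{k-1} + p_{k-2}, q_k = a_k·q_{k-1} + q_{k-2} (p₋₁ = 1, q₋₁ = 0):
  k = 0: a₀ = 1; p₀/q₀ = 1/1; p₀² − 2·q₀² = 1 − 2 = -1.
  k = 1: m = 1, d = 1, a = ⌊(1 + 1)/1⌋ = 2; p/q = (2·1 + 1)/(2·1 + 0) = 3/2; p² − 2·q² = 9 − 8 = 1.
  The first convergent with p² − 2·q² = 1 gives the fundamental solution (x₁, y₁) = (3, 2).
Step 2: Apply the recurrence (x_{n+1}, y_{n+1}) = (x₁x_n + 2y₁y_n, x₁y_n + y₁x_n) repeatedly.
  From (x_1, y_1) = (3, 2): x_2 = 3·3 + 2·2·2 = 17; y_2 = 3·2 + 2·3 = 12.
  From (x_2, y_2) = (17, 12): x_3 = 3·17 + 2·2·12 = 99; y_3 = 3·12 + 2·17 = 70.
  From (x_3, y_3) = (99, 70): x_4 = 3·99 + 2·2·70 = 577; y_4 = 3·70 + 2·99 = 408.
  From (x_4, y_4) = (577, 408): x_5 = 3·577 + 2·2·408 = 3363; y_5 = 3·408 + 2·577 = 2378.
Step 3: Verify x_5² - 2·y_5² = 11309769 - 11309768 = 1 (should be 1). ✓

(x_1, y_1) = (3, 2); (x_5, y_5) = (3363, 2378).


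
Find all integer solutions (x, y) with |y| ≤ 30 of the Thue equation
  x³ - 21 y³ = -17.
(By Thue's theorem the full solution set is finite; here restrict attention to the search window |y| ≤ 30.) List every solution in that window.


The equation is x³ - 21y³ = -17. For fixed y, x³ = 21·y³ − 17, so a solution requires the RHS to be a perfect cube.
Strategy: iterate y from -30 to 30, compute RHS = 21·y³ − 17, and check whether it is a (positive or negative) perfect cube.
Check small values of y:
  y = 0: RHS = -17 is not a perfect cube.
  y = 1: RHS = 4 is not a perfect cube.
  y = -1: RHS = -38 is not a perfect cube.
  y = 2: RHS = 151 is not a perfect cube.
  y = -2: RHS = -185 is not a perfect cube.
  y = 3: RHS = 550 is not a perfect cube.
  y = -3: RHS = -584 is not a perfect cube.
Continuing the search up to |y| = 30 finds no solutions either.
No (x, y) in the scanned range satisfies the equation.

No integer solutions with |y| ≤ 30.


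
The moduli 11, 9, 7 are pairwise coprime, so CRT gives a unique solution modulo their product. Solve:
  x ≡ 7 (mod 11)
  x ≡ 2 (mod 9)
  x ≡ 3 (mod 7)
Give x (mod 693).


Moduli 11, 9, 7 are pairwise coprime; by CRT there is a unique solution modulo M = 11 · 9 · 7 = 693.
Solve pairwise, accumulating the modulus:
  Start with x ≡ 7 (mod 11).
  Combine with x ≡ 2 (mod 9): since gcd(11, 9) = 1, we get a unique residue mod 99.
    Write x = 7 + 11·t and substitute into x ≡ 2 (mod 9): 11·t ≡ 2 − 7 = -5 (mod 9).
    Reduce coefficients mod 9: 2·t ≡ 4 (mod 9).
    The inverse of 2 mod 9 is 5 (since 2·5 = 10 = 1·9 + 1), so t ≡ 5·4 = 20 ≡ 2 (mod 9).
    Then x = 7 + 11·2 = 29, valid modulo lcm(11, 9) = 99: x ≡ 29 (mod 99).
  Combine with x ≡ 3 (mod 7): since gcd(99, 7) = 1, we get a unique residue mod 693.
    Write x = 29 + 99·t and substitute into x ≡ 3 (mod 7): 99·t ≡ 3 − 29 = -26 (mod 7).
    Reduce coefficients mod 7: 1·t ≡ 2 (mod 7).
    So t ≡ 2 (mod 7).
    Then x = 29 + 99·2 = 227, valid modulo lcm(99, 7) = 693: x ≡ 227 (mod 693).
Verify: 227 mod 11 = 7 ✓, 227 mod 9 = 2 ✓, 227 mod 7 = 3 ✓.

x ≡ 227 (mod 693).


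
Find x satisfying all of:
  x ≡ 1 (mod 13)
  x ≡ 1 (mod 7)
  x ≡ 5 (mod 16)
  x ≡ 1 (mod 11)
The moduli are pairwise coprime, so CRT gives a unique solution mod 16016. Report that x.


Product of moduli M = 13 · 7 · 16 · 11 = 16016.
Merge one congruence at a time:
  Start: x ≡ 1 (mod 13).
  Combine with x ≡ 1 (mod 7); new modulus lcm = 91.
    Write x = 1 + 13·t and substitute into x ≡ 1 (mod 7): 13·t ≡ 1 − 1 = 0 (mod 7).
    Reduce coefficients mod 7: 6·t ≡ 0 (mod 7).
    The inverse of 6 mod 7 is 6 (since 6·6 = 36 = 5·7 + 1), so t ≡ 6·0 = 0 ≡ 0 (mod 7).
    Then x = 1 + 13·0 = 1, valid modulo lcm(13, 7) = 91: x ≡ 1 (mod 91).
  Combine with x ≡ 5 (mod 16); new modulus lcm = 1456.
    Write x = 1 + 91·t and substitute into x ≡ 5 (mod 16): 91·t ≡ 5 − 1 = 4 (mod 16).
    Reduce coefficients mod 16: 11·t ≡ 4 (mod 16).
    The inverse of 11 mod 16 is 3 (since 11·3 = 33 = 2·16 + 1), so t ≡ 3·4 = 12 ≡ 12 (mod 16).
    Then x = 1 + 91·12 = 1093, valid modulo lcm(91, 16) = 1456: x ≡ 1093 (mod 1456).
  Combine with x ≡ 1 (mod 11); new modulus lcm = 16016.
    Write x = 1093 + 1456·t and substitute into x ≡ 1 (mod 11): 1456·t ≡ 1 − 1093 = -1092 (mod 11).
    Reduce coefficients mod 11: 4·t ≡ 8 (mod 11).
    The inverse of 4 mod 11 is 3 (since 4·3 = 12 = 1·11 + 1), so t ≡ 3·8 = 24 ≡ 2 (mod 11).
    Then x = 1093 + 1456·2 = 4005, valid modulo lcm(1456, 11) = 16016: x ≡ 4005 (mod 16016).
Verify against each original: 4005 mod 13 = 1, 4005 mod 7 = 1, 4005 mod 16 = 5, 4005 mod 11 = 1.

x ≡ 4005 (mod 16016).


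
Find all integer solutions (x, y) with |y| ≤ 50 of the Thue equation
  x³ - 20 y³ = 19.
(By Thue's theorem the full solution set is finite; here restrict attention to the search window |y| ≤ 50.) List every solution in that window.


The equation is x³ - 20y³ = 19. For fixed y, x³ = 20·y³ + 19, so a solution requires the RHS to be a perfect cube.
Strategy: iterate y from -50 to 50, compute RHS = 20·y³ + 19, and check whether it is a (positive or negative) perfect cube.
Check small values of y:
  y = 0: RHS = 19 is not a perfect cube.
  y = 1: RHS = 39 is not a perfect cube.
  y = -1: RHS = -1 = (-1)³ ⇒ x = -1 works.
  y = 2: RHS = 179 is not a perfect cube.
  y = -2: RHS = -141 is not a perfect cube.
  y = 3: RHS = 559 is not a perfect cube.
  y = -3: RHS = -521 is not a perfect cube.
Continuing the search up to |y| = 50 finds no further solutions beyond those listed.
Collected solutions: (-1, -1).

Solutions (with |y| ≤ 50): (-1, -1).


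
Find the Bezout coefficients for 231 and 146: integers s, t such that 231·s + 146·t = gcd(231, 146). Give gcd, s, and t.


Euclidean algorithm on (231, 146) — divide until remainder is 0:
  231 = 1 · 146 + 85
  146 = 1 · 85 + 61
  85 = 1 · 61 + 24
  61 = 2 · 24 + 13
  24 = 1 · 13 + 11
  13 = 1 · 11 + 2
  11 = 5 · 2 + 1
  2 = 2 · 1 + 0
gcd(231, 146) = 1.
Track Bezout coefficients alongside the remainders: start with r₀ = 231 = a·1 + b·0 (s = 1, t = 0) and r₁ = 146 = a·0 + b·1 (s = 0, t = 1); each new remainder r_{k+1} = r_{k-1} − q_k·r_k inherits s_{k+1} = s_{k-1} − q_k·s_k, t_{k+1} = t_{k-1} − q_k·t_k, so r_k = a·s_k + b·t_k at every step:
  q = 1: r = 85, s = 1 − 1·0 = 1, t = 0 − 1·1 = -1  (check: 231·1 + 146·(-1) = 85)
  q = 1: r = 61, s = 0 − 1·1 = -1, t = 1 − 1·(-1) = 2  (check: 231·(-1) + 146·2 = 61)
  q = 1: r = 24, s = 1 − 1·(-1) = 2, t = -1 − 1·2 = -3  (check: 231·2 + 146·(-3) = 24)
  q = 2: r = 13, s = -1 − 2·2 = -5, t = 2 − 2·(-3) = 8  (check: 231·(-5) + 146·8 = 13)
  q = 1: r = 11, s = 2 − 1·(-5) = 7, t = -3 − 1·8 = -11  (check: 231·7 + 146·(-11) = 11)
  q = 1: r = 2, s = -5 − 1·7 = -12, t = 8 − 1·(-11) = 19  (check: 231·(-12) + 146·19 = 2)
  q = 5: r = 1, s = 7 − 5·(-12) = 67, t = -11 − 5·19 = -106  (check: 231·67 + 146·(-106) = 1)
The row with r = 1 (the gcd) gives the Bezout coefficients s = 67, t = -106.
Result: 231 · (67) + 146 · (-106) = 1.

gcd(231, 146) = 1; s = 67, t = -106 (check: 231·67 + 146·(-106) = 1).


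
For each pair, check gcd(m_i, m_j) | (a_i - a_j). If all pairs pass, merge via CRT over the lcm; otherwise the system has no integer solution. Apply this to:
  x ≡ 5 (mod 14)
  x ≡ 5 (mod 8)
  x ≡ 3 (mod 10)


Moduli 14, 8, 10 are not pairwise coprime, so CRT works modulo lcm(m_i) when all pairwise compatibility conditions hold.
Pairwise compatibility: gcd(m_i, m_j) must divide a_i - a_j for every pair.
Merge one congruence at a time:
  Start: x ≡ 5 (mod 14).
  Combine with x ≡ 5 (mod 8): gcd(14, 8) = 2; 5 - 5 = 0, which IS divisible by 2, so compatible.
    Write x = 5 + 14·t and substitute into x ≡ 5 (mod 8): 14·t ≡ 5 − 5 = 0 (mod 8).
    Divide the congruence (and modulus) by g = 2: 7·t ≡ 0 (mod 4).
    Reduce coefficients mod 4: 3·t ≡ 0 (mod 4).
    The inverse of 3 mod 4 is 3 (since 3·3 = 9 = 2·4 + 1), so t ≡ 3·0 = 0 ≡ 0 (mod 4).
    Then x = 5 + 14·0 = 5, valid modulo lcm(14, 8) = 56: x ≡ 5 (mod 56).
  Combine with x ≡ 3 (mod 10): gcd(56, 10) = 2; 3 - 5 = -2, which IS divisible by 2, so compatible.
    Write x = 5 + 56·t and substitute into x ≡ 3 (mod 10): 56·t ≡ 3 − 5 = -2 (mod 10).
    Divide the congruence (and modulus) by g = 2: 28·t ≡ -1 (mod 5).
    Reduce coefficients mod 5: 3·t ≡ 4 (mod 5).
    The inverse of 3 mod 5 is 2 (since 3·2 = 6 = 1·5 + 1), so t ≡ 2·4 = 8 ≡ 3 (mod 5).
    Then x = 5 + 56·3 = 173, valid modulo lcm(56, 10) = 280: x ≡ 173 (mod 280).
Verify: 173 mod 14 = 5, 173 mod 8 = 5, 173 mod 10 = 3.

x ≡ 173 (mod 280).


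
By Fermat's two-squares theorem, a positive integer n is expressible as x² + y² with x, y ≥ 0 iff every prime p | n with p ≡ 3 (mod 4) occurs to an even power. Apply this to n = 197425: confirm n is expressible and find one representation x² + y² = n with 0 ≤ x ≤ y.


Step 1: Factor n = 197425 = 5^2 · 53 · 149.
Step 2: Check the mod-4 condition on each prime factor: 5 ≡ 1 (mod 4), exponent 2; 53 ≡ 1 (mod 4), exponent 1; 149 ≡ 1 (mod 4), exponent 1.
All primes ≡ 3 (mod 4) appear to even exponent (or don't appear), so by the two-squares theorem n IS expressible as a sum of two squares.
Step 3: Build a representation. Group n = k² · m with k = 5 and m = 53 · 149 = 7897 (a product of primes ≡ 1 (mod 4)); a representation of m scales to one of n via (k·x)² + (k·y)² = k²(x² + y²). Each prime p ≡ 1 (mod 4) is itself a sum of two squares; find a² by testing p − a² for a perfect square:
  53: 53 − 1² = 52, 53 − 2² = 49 = 7² ⇒ 53 = 2² + 7².
  149: 149 − 1² = 148, 149 − 2² = 145, 149 − 3² = 140, 149 − 4² = 133, 149 − 5² = 124, 149 − 6² = 113, 149 − 7² = 100 = 10² ⇒ 149 = 7² + 10².
  Combine using the Brahmagupta–Fibonacci identity (a² + b²)(c² + d²) = (ac − bd)² + (ad + bc)² = (ac + bd)² + (ad − bc)²:
  53 · 149 = 7897: from (2² + 7²)(7² + 10²), take (2·7 − 7·10, 2·10 + 7·7) = (14 − 70, 20 + 49) = (-56, 69); dropping signs (only squares matter) gives (56, 69); check 56² + 69² = 3136 + 4761 = 7897 ✓.
  Scale by k = 5: (5·56, 5·69) = (280, 345).
Step 4: Order so x ≤ y and verify: 280² + 345² = 78400 + 119025 = 197425 = n. ✓

n = 197425 = 280² + 345² (one valid representation with x ≤ y).


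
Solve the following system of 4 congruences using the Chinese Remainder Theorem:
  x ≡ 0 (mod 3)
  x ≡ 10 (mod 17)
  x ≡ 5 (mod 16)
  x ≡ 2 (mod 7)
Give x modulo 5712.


Product of moduli M = 3 · 17 · 16 · 7 = 5712.
Merge one congruence at a time:
  Start: x ≡ 0 (mod 3).
  Combine with x ≡ 10 (mod 17); new modulus lcm = 51.
    Write x = 0 + 3·t and substitute into x ≡ 10 (mod 17): 3·t ≡ 10 − 0 = 10 (mod 17).
    The inverse of 3 mod 17 is 6 (since 3·6 = 18 = 1·17 + 1), so t ≡ 6·10 = 60 ≡ 9 (mod 17).
    Then x = 0 + 3·9 = 27, valid modulo lcm(3, 17) = 51: x ≡ 27 (mod 51).
  Combine with x ≡ 5 (mod 16); new modulus lcm = 816.
    Write x = 27 + 51·t and substitute into x ≡ 5 (mod 16): 51·t ≡ 5 − 27 = -22 (mod 16).
    Reduce coefficients mod 16: 3·t ≡ 10 (mod 16).
    The inverse of 3 mod 16 is 11 (since 3·11 = 33 = 2·16 + 1), so t ≡ 11·10 = 110 ≡ 14 (mod 16).
    Then x = 27 + 51·14 = 741, valid modulo lcm(51, 16) = 816: x ≡ 741 (mod 816).
  Combine with x ≡ 2 (mod 7); new modulus lcm = 5712.
    Write x = 741 + 816·t and substitute into x ≡ 2 (mod 7): 816·t ≡ 2 − 741 = -739 (mod 7).
    Reduce coefficients mod 7: 4·t ≡ 3 (mod 7).
    The inverse of 4 mod 7 is 2 (since 4·2 = 8 = 1·7 + 1), so t ≡ 2·3 = 6 ≡ 6 (mod 7).
    Then x = 741 + 816·6 = 5637, valid modulo lcm(816, 7) = 5712: x ≡ 5637 (mod 5712).
Verify against each original: 5637 mod 3 = 0, 5637 mod 17 = 10, 5637 mod 16 = 5, 5637 mod 7 = 2.

x ≡ 5637 (mod 5712).


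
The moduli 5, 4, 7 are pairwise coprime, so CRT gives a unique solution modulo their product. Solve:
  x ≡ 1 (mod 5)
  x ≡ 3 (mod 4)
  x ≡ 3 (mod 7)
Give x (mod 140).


Moduli 5, 4, 7 are pairwise coprime; by CRT there is a unique solution modulo M = 5 · 4 · 7 = 140.
Solve pairwise, accumulating the modulus:
  Start with x ≡ 1 (mod 5).
  Combine with x ≡ 3 (mod 4): since gcd(5, 4) = 1, we get a unique residue mod 20.
    Write x = 1 + 5·t and substitute into x ≡ 3 (mod 4): 5·t ≡ 3 − 1 = 2 (mod 4).
    Reduce coefficients mod 4: 1·t ≡ 2 (mod 4).
    So t ≡ 2 (mod 4).
    Then x = 1 + 5·2 = 11, valid modulo lcm(5, 4) = 20: x ≡ 11 (mod 20).
  Combine with x ≡ 3 (mod 7): since gcd(20, 7) = 1, we get a unique residue mod 140.
    Write x = 11 + 20·t and substitute into x ≡ 3 (mod 7): 20·t ≡ 3 − 11 = -8 (mod 7).
    Reduce coefficients mod 7: 6·t ≡ 6 (mod 7).
    The inverse of 6 mod 7 is 6 (since 6·6 = 36 = 5·7 + 1), so t ≡ 6·6 = 36 ≡ 1 (mod 7).
    Then x = 11 + 20·1 = 31, valid modulo lcm(20, 7) = 140: x ≡ 31 (mod 140).
Verify: 31 mod 5 = 1 ✓, 31 mod 4 = 3 ✓, 31 mod 7 = 3 ✓.

x ≡ 31 (mod 140).


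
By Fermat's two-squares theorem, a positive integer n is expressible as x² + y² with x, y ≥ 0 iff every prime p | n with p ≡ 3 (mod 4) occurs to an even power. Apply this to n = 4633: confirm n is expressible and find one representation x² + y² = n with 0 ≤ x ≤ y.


Step 1: Factor n = 4633 = 41 · 113.
Step 2: Check the mod-4 condition on each prime factor: 41 ≡ 1 (mod 4), exponent 1; 113 ≡ 1 (mod 4), exponent 1.
All primes ≡ 3 (mod 4) appear to even exponent (or don't appear), so by the two-squares theorem n IS expressible as a sum of two squares.
Step 3: Build a representation. Here n = 41 · 113 is a product of primes ≡ 1 (mod 4). Each prime p ≡ 1 (mod 4) is itself a sum of two squares; find a² by testing p − a² for a perfect square:
  41: 41 − 1² = 40, 41 − 2² = 37, 41 − 3² = 32, 41 − 4² = 25 = 5² ⇒ 41 = 4² + 5².
  113: 113 − 1² = 112, 113 − 2² = 109, 113 − 3² = 104, 113 − 4² = 97, 113 − 5² = 88, 113 − 6² = 77, 113 − 7² = 64 = 8² ⇒ 113 = 7² + 8².
  Combine using the Brahmagupta–Fibonacci identity (a² + b²)(c² + d²) = (ac − bd)² + (ad + bc)² = (ac + bd)² + (ad − bc)²:
  41 · 113 = 4633: from (4² + 5²)(7² + 8²), take (4·7 − 5·8, 4·8 + 5·7) = (28 − 40, 32 + 35) = (-12, 67); dropping signs (only squares matter) gives (12, 67); check 12² + 67² = 144 + 4489 = 4633 ✓.
Step 4: Order so x ≤ y and verify: 12² + 67² = 144 + 4489 = 4633 = n. ✓

n = 4633 = 12² + 67² (one valid representation with x ≤ y).


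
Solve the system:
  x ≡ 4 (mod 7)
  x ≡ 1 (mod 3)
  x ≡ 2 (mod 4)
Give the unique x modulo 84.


Moduli 7, 3, 4 are pairwise coprime; by CRT there is a unique solution modulo M = 7 · 3 · 4 = 84.
Solve pairwise, accumulating the modulus:
  Start with x ≡ 4 (mod 7).
  Combine with x ≡ 1 (mod 3): since gcd(7, 3) = 1, we get a unique residue mod 21.
    Write x = 4 + 7·t and substitute into x ≡ 1 (mod 3): 7·t ≡ 1 − 4 = -3 (mod 3).
    Reduce coefficients mod 3: 1·t ≡ 0 (mod 3).
    So t ≡ 0 (mod 3).
    Then x = 4 + 7·0 = 4, valid modulo lcm(7, 3) = 21: x ≡ 4 (mod 21).
  Combine with x ≡ 2 (mod 4): since gcd(21, 4) = 1, we get a unique residue mod 84.
    Write x = 4 + 21·t and substitute into x ≡ 2 (mod 4): 21·t ≡ 2 − 4 = -2 (mod 4).
    Reduce coefficients mod 4: 1·t ≡ 2 (mod 4).
    So t ≡ 2 (mod 4).
    Then x = 4 + 21·2 = 46, valid modulo lcm(21, 4) = 84: x ≡ 46 (mod 84).
Verify: 46 mod 7 = 4 ✓, 46 mod 3 = 1 ✓, 46 mod 4 = 2 ✓.

x ≡ 46 (mod 84).


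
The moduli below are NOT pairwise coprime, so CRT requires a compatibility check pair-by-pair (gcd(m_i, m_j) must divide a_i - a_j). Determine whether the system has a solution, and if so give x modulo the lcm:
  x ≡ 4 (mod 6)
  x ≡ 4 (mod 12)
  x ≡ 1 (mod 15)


Moduli 6, 12, 15 are not pairwise coprime, so CRT works modulo lcm(m_i) when all pairwise compatibility conditions hold.
Pairwise compatibility: gcd(m_i, m_j) must divide a_i - a_j for every pair.
Merge one congruence at a time:
  Start: x ≡ 4 (mod 6).
  Combine with x ≡ 4 (mod 12): gcd(6, 12) = 6; 4 - 4 = 0, which IS divisible by 6, so compatible.
    Write x = 4 + 6·t and substitute into x ≡ 4 (mod 12): 6·t ≡ 4 − 4 = 0 (mod 12).
    Divide the congruence (and modulus) by g = 6: 1·t ≡ 0 (mod 2).
    So t ≡ 0 (mod 2).
    Then x = 4 + 6·0 = 4, valid modulo lcm(6, 12) = 12: x ≡ 4 (mod 12).
  Combine with x ≡ 1 (mod 15): gcd(12, 15) = 3; 1 - 4 = -3, which IS divisible by 3, so compatible.
    Write x = 4 + 12·t and substitute into x ≡ 1 (mod 15): 12·t ≡ 1 − 4 = -3 (mod 15).
    Divide the congruence (and modulus) by g = 3: 4·t ≡ -1 (mod 5).
    Reduce coefficients mod 5: 4·t ≡ 4 (mod 5).
    The inverse of 4 mod 5 is 4 (since 4·4 = 16 = 3·5 + 1), so t ≡ 4·4 = 16 ≡ 1 (mod 5).
    Then x = 4 + 12·1 = 16, valid modulo lcm(12, 15) = 60: x ≡ 16 (mod 60).
Verify: 16 mod 6 = 4, 16 mod 12 = 4, 16 mod 15 = 1.

x ≡ 16 (mod 60).
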